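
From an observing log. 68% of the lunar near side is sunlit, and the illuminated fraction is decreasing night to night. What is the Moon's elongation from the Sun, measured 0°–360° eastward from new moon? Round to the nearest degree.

Invert f = (1 − cos θ)/2 to get cos θ = 1 − 2(0.68) = -0.360, hence θ₀ = arccos -0.360 = 111.1°.
Waning ⇒ past full, so θ = 360° − 111.1° = 248.9°.

249°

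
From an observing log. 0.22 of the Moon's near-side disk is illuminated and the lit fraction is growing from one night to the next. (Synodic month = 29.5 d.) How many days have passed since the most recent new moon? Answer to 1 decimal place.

4.6 days

Invert f = (1 − cos θ)/2 to get cos θ = 1 − 2(0.22) = 0.560, hence θ₀ = arccos 0.560 = 55.9°.
The Moon is waxing (0°–180°), so θ = 55.9° directly.
Age = 29.5 × 55.9°/360° ≈ 4.58 days.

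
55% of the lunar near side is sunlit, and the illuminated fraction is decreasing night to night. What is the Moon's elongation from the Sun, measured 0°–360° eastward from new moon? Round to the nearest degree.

From f = (1 − cos θ)/2: cos θ = 1 − 2×0.55 = -0.100; arccos → 95.7°.
A waning Moon lies in 180°–360°, so θ = 360° − 95.7° = 264.3°.

264°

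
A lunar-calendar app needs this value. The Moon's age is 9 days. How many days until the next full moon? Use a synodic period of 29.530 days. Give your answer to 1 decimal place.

Full moon occurs at elongation 180°, i.e. at age 29.530 × 180/360 = 14.765 d.
So 5.765 days remain (14.765 − 9).

5.8 days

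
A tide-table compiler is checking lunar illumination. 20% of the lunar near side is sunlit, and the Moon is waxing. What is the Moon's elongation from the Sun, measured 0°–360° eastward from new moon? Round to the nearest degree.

53°

cos θ = 1 − 2f = 0.600, giving a principal value of 53.1°.
Waxing ⇒ before full, so θ = 53.1°.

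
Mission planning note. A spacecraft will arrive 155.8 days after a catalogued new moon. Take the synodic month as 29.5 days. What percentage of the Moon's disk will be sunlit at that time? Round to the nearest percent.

Reduce mod P: 155.8 − 5×29.5 = 8.30 d into the current lunation.
The Moon has covered 8.30/29.5 of its cycle, so θ ≈ 360° × 8.30/29.5 = 101.3°.
Illuminated fraction = (1 − cos 101.3°)/2 = (1 − (-0.196))/2 ≈ 0.598, so 60%.

60%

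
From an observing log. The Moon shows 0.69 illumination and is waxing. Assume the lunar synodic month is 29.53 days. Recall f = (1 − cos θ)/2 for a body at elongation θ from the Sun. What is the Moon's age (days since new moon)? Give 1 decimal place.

9.2 days

cos θ = 1 − 2f = -0.380, giving a principal value of 112.3°.
Before full moon the principal value applies: θ = 112.3°.
At 360°/29.53 d per day, 112.3° corresponds to 9.21 days.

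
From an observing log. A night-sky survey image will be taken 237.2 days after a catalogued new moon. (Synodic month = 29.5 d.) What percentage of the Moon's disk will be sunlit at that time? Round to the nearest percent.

237.2/29.5 = 8.041 lunations, so 8 complete cycles and 1.20 d into the next.
The Moon has covered 1.20/29.5 of its cycle, so θ ≈ 360° × 1.20/29.5 = 14.6°.
With cos θ = 0.968, the lit fraction is (1 − 0.968)/2 ≈ 0.016, so 2%.

2%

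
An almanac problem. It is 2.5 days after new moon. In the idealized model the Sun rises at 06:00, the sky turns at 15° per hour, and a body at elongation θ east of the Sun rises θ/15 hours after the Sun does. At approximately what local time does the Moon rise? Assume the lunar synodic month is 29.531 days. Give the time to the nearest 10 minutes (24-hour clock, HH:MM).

08:00

Elongation θ = 360° × 2.5/29.531 ≈ 30.5°.
The Moon trails the Sun by θ/15 = 30.5/15 ≈ 2.03 hours.
06:00 + 2.032 h ≈ 08:02 → 08:00 to the nearest ten minutes.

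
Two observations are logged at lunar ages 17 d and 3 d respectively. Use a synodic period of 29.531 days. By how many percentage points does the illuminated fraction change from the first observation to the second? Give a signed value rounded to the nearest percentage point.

-85 pp

First observation: θ = 360°·17/29.531 = 207.2°, so f = 0.945.
Second observation: θ = 36.6°, f = 0.098.
Δf = 0.098 − 0.945 = -0.846, i.e. -85 pp.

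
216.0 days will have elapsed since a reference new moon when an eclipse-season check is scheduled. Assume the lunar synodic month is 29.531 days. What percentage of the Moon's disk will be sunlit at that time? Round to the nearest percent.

Reduce mod P: 216.0 − 7×29.531 = 9.28 d into the current lunation.
The Moon has covered 9.28/29.531 of its cycle, so θ ≈ 360° × 9.28/29.531 = 113.2°.
With cos θ = (-0.393), the lit fraction is (1 − (-0.393))/2 ≈ 0.697, so 70%.

70%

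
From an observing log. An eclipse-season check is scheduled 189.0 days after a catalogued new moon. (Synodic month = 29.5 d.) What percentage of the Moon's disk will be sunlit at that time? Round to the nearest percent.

92%

189.0 d spans 6 complete synodic months (6 × 29.5 = 177.00 d) plus 12.00 d.
The Moon has covered 12.00/29.5 of its cycle, so θ ≈ 360° × 12.00/29.5 = 146.4°.
Illuminated fraction = (1 − cos 146.4°)/2 = (1 − (-0.833))/2 ≈ 0.917, so 92%.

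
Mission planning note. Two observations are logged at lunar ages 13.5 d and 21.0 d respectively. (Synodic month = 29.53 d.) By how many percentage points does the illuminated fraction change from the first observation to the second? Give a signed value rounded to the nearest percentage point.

-36 pp

First observation: θ = 360°·13.5/29.53 = 164.6°, so f = 0.982.
Second observation: θ = 256.0°, f = 0.621.
Δf = 0.621 − 0.982 = -0.361, i.e. -36 pp.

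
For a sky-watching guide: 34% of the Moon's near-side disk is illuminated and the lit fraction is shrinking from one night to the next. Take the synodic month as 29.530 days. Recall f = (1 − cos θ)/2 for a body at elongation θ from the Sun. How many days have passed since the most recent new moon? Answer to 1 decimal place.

cos θ = 1 − 2f = 0.320, giving a principal value of 71.3°.
Waning ⇒ past full, so θ = 360° − 71.3° = 288.7°.
That fraction of the synodic month is 288.7/360 × 29.530 d ≈ 23.68 d.

23.7 days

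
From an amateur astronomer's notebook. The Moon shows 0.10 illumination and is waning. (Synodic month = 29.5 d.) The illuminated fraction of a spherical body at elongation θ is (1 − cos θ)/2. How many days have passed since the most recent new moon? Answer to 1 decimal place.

26.5 days

Invert f = (1 − cos θ)/2 to get cos θ = 1 − 2(0.10) = 0.800, hence θ₀ = arccos 0.800 = 36.9°.
Waning ⇒ past full, so θ = 360° − 36.9° = 323.1°.
Age = 29.5 × 323.1°/360° ≈ 26.48 days.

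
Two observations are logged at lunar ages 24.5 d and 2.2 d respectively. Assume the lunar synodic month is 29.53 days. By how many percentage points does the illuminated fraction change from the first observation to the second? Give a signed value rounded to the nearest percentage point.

θ₁ = 360° × 24.5/29.53 = 298.7°, f₁ = (1 − cos θ₁)/2 = 0.260.
θ₂ = 360° × 2.2/29.53 = 26.8°, f₂ = (1 − cos θ₂)/2 = 0.054.
Change = f₂ − f₁ = -0.206 → -21 percentage points.

-21 pp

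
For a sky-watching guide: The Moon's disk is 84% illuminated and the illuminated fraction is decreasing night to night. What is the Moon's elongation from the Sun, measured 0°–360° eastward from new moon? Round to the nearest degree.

227°

From f = (1 − cos θ)/2: cos θ = 1 − 2×0.84 = -0.680; arccos → 132.8°.
Waning ⇒ past full, so θ = 360° − 132.8° = 227.2°.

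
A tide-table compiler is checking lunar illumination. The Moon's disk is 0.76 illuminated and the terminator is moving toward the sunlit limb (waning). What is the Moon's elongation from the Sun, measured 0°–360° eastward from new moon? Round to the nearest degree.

Invert f = (1 − cos θ)/2 to get cos θ = 1 − 2(0.76) = -0.520, hence θ₀ = arccos -0.520 = 121.3°.
A waning Moon lies in 180°–360°, so θ = 360° − 121.3° = 238.7°.

239°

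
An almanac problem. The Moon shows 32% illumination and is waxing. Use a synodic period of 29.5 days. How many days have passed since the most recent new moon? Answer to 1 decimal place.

Invert f = (1 − cos θ)/2 to get cos θ = 1 − 2(0.32) = 0.360, hence θ₀ = arccos 0.360 = 68.9°.
The Moon is waxing (0°–180°), so θ = 68.9° directly.
Age = 29.5 × 68.9°/360° ≈ 5.65 days.

5.6 days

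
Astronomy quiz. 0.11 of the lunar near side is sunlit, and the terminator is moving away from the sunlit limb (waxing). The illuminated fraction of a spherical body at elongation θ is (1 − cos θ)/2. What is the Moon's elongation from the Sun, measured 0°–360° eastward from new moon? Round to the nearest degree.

39°

cos θ = 1 − 2f = 0.780, giving a principal value of 38.7°.
Before full moon the principal value applies: θ = 38.7°.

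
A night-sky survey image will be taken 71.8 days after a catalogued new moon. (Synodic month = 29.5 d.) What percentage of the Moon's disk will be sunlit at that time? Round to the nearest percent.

71.8/29.5 = 2.434 lunations, so 2 complete cycles and 12.80 d into the next.
Phase angle: θ = 360°·(12.80 d)/(29.5 d) = 156.2°.
Illuminated fraction = (1 − cos 156.2°)/2 = (1 − (-0.915))/2 ≈ 0.957, so 96%.

96%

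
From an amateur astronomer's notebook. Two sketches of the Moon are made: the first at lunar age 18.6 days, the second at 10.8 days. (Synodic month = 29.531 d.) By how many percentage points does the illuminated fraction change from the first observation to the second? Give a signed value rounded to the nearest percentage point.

θ₁ = 360° × 18.6/29.531 = 226.7°, f₁ = (1 − cos θ₁)/2 = 0.843.
θ₂ = 360° × 10.8/29.531 = 131.7°, f₂ = (1 − cos θ₂)/2 = 0.832.
Change = f₂ − f₁ = -0.010 → -1 percentage points.

-1 pp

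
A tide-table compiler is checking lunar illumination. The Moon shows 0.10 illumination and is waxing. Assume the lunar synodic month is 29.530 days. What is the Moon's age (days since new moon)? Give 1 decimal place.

From f = (1 − cos θ)/2: cos θ = 1 − 2×0.10 = 0.800; arccos → 36.9°.
Waxing ⇒ before full, so θ = 36.9°.
Age = 29.530 × 36.9°/360° ≈ 3.02 days.

3.0 days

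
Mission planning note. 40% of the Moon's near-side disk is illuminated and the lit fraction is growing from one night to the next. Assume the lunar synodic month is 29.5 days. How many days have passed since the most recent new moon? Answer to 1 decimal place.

cos θ = 1 − 2f = 0.200, giving a principal value of 78.5°.
The Moon is waxing (0°–180°), so θ = 78.5° directly.
Age = 29.5 × 78.5°/360° ≈ 6.43 days.

6.4 days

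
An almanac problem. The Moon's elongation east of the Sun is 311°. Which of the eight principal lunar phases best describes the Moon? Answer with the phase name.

waning crescent

311° lies in the waning crescent sector of the 8-phase cycle.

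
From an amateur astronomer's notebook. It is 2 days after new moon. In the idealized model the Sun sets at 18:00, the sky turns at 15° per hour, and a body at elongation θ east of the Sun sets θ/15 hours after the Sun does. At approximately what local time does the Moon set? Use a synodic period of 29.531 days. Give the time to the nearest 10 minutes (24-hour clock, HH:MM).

Elongation θ = 360° × 2/29.531 ≈ 24.4°.
The Moon trails the Sun by θ/15 = 24.4/15 ≈ 1.63 hours.
18:00 + 1.625 h ≈ 19:38 → 19:40 to the nearest ten minutes.

19:40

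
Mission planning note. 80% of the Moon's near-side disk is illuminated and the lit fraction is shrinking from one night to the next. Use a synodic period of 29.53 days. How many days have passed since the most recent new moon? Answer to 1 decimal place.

From f = (1 − cos θ)/2: cos θ = 1 − 2×0.80 = -0.600; arccos → 126.9°.
Waning ⇒ past full, so θ = 360° − 126.9° = 233.1°.
That fraction of the synodic month is 233.1/360 × 29.53 d ≈ 19.12 d.

19.1 days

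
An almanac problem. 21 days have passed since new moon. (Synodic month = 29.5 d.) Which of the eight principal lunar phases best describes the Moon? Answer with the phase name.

last quarter

θ ≈ 360° × 21/29.5 = 256°, which falls in the last quarter sector.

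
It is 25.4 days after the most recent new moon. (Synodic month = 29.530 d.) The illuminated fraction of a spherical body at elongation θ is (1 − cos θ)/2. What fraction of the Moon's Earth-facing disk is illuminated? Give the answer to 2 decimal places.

0.18

Phase angle: θ = 360°·(25.4 d)/(29.530 d) = 309.7°.
With cos θ = 0.638, the lit fraction is (1 − 0.638)/2 ≈ 0.181.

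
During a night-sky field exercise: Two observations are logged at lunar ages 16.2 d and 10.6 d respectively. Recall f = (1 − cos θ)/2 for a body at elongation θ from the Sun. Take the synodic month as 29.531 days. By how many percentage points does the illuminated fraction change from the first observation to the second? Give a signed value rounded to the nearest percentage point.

θ₁ = 360° × 16.2/29.531 = 197.5°, f₁ = (1 − cos θ₁)/2 = 0.977.
θ₂ = 360° × 10.6/29.531 = 129.2°, f₂ = (1 − cos θ₂)/2 = 0.816.
Change = f₂ − f₁ = -0.161 → -16 percentage points.

-16 percentage points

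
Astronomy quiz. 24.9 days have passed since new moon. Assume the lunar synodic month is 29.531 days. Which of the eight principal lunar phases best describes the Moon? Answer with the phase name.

waning crescent

θ ≈ 360° × 24.9/29.531 = 304°, which falls in the waning crescent sector.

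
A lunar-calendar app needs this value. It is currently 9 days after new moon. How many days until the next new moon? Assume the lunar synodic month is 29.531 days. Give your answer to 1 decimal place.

20.5 days

The next new moon completes the synodic month: 29.531 − 9 = 20.531 days.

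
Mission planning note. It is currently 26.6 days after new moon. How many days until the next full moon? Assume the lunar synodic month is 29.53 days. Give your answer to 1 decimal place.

17.7 days

Full moon is 0.5 of the way through the cycle: age 0.5 × 29.53 = 14.765 d.
This lunation's full moon (14.765 d) has passed, so add one period: 44.295 − 26.6 = 17.695 days.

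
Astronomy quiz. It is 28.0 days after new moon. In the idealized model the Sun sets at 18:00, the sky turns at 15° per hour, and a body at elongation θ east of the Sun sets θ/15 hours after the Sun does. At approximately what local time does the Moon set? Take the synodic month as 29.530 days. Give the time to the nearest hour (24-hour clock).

The Moon has covered 28.0/29.530 of its cycle, so θ ≈ 360° × 28.0/29.530 = 341.3°.
At 15° of sky rotation per hour, 341.3° corresponds to a 22.76 h lag.
18:00 + 22.76 h ≈ 16:45 → 17:00 to the nearest hour.

17:00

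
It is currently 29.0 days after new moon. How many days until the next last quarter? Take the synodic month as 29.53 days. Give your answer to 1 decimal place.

22.7 days

Last quarter occurs at elongation 270°, i.e. at age 29.53 × 270/360 = 22.148 d.
Already past this cycle's last quarter; the next is at 22.148 + 29.53 = 51.678 d, so 51.678 − 29.0 = 22.678 days.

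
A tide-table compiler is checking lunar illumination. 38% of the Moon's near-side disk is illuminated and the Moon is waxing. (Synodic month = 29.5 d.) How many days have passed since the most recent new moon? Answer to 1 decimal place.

6.2 days

From f = (1 − cos θ)/2: cos θ = 1 − 2×0.38 = 0.240; arccos → 76.1°.
Waxing ⇒ before full, so θ = 76.1°.
At 360°/29.5 d per day, 76.1° corresponds to 6.24 days.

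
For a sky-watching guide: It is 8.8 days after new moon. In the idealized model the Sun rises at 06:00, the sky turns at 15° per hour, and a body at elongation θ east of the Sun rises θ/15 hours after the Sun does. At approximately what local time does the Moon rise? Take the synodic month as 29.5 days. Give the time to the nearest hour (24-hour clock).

13:00

The Moon has covered 8.8/29.5 of its cycle, so θ ≈ 360° × 8.8/29.5 = 107.4°.
At 15° of sky rotation per hour, 107.4° corresponds to a 7.16 h lag.
06:00 + 7.16 h ≈ 13:10 → 13:00 to the nearest hour.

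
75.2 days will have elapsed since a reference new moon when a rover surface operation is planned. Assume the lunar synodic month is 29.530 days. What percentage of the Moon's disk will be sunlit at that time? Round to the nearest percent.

Reduce mod P: 75.2 − 2×29.530 = 16.14 d into the current lunation.
Elongation θ = 360° × 16.14/29.530 ≈ 196.8°.
cos 196.8° = (-0.958), so f = (1 − (-0.958))/2 = 0.979, so 98%.

98%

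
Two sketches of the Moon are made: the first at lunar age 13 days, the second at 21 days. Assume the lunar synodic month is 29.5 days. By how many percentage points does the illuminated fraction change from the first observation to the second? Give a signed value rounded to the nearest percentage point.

-35 pp

θ₁ = 360° × 13/29.5 = 158.6°, f₁ = (1 − cos θ₁)/2 = 0.966.
θ₂ = 360° × 21/29.5 = 256.3°, f₂ = (1 − cos θ₂)/2 = 0.619.
Change = f₂ − f₁ = -0.347 → -35 percentage points.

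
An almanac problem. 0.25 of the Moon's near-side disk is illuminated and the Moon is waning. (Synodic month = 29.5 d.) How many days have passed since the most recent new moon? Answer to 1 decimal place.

24.6 days

From f = (1 − cos θ)/2: cos θ = 1 − 2×0.25 = 0.500; arccos → 60.0°.
Waning ⇒ past full, so θ = 360° − 60.0° = 300.0°.
Age = 29.5 × 300.0°/360° ≈ 24.58 days.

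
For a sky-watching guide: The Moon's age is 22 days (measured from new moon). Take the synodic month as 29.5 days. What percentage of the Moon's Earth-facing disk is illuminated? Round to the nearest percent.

Phase angle: θ = 360°·(22 d)/(29.5 d) = 268.5°.
Illuminated fraction = (1 − cos 268.5°)/2 = (1 − (-0.027))/2 ≈ 0.513, so 51%.

51%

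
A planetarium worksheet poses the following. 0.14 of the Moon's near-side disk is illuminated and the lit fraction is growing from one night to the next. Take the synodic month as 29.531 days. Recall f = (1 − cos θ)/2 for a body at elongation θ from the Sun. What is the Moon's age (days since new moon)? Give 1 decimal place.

3.6 days

From f = (1 − cos θ)/2: cos θ = 1 − 2×0.14 = 0.720; arccos → 43.9°.
The Moon is waxing (0°–180°), so θ = 43.9° directly.
At 360°/29.531 d per day, 43.9° corresponds to 3.60 days.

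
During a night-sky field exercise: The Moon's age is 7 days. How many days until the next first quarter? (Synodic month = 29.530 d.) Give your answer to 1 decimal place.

First quarter is 0.25 of the way through the cycle: age 0.25 × 29.530 = 7.383 d.
So 0.383 days remain (7.383 − 7).

0.4 days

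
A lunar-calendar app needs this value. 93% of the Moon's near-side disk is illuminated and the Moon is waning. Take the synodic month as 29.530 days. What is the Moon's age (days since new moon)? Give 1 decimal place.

Invert f = (1 − cos θ)/2 to get cos θ = 1 − 2(0.93) = -0.860, hence θ₀ = arccos -0.860 = 149.3°.
A waning Moon lies in 180°–360°, so θ = 360° − 149.3° = 210.7°.
Age = 29.530 × 210.7°/360° ≈ 17.28 days.

17.3 days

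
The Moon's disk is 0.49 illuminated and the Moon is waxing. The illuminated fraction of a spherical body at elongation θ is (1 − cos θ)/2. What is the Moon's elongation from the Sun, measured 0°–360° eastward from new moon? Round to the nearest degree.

89°

cos θ = 1 − 2f = 0.020, giving a principal value of 88.9°.
Waxing ⇒ before full, so θ = 88.9°.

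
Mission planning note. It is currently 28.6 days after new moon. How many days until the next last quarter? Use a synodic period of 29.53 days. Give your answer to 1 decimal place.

Last quarter occurs at elongation 270°, i.e. at age 29.53 × 270/360 = 22.148 d.
Already past this cycle's last quarter; the next is at 22.148 + 29.53 = 51.678 d, so 51.678 − 28.6 = 23.078 days.

23.1 days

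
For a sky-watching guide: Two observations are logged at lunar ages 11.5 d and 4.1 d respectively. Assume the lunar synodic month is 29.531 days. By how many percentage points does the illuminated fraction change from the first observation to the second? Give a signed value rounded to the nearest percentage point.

-71 pp

θ₁ = 360° × 11.5/29.531 = 140.2°, f₁ = (1 − cos θ₁)/2 = 0.884.
θ₂ = 360° × 4.1/29.531 = 50.0°, f₂ = (1 − cos θ₂)/2 = 0.178.
Change = f₂ − f₁ = -0.706 → -71 percentage points.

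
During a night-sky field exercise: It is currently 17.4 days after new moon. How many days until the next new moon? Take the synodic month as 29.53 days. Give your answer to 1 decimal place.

12.1 days

One full lunation from the last new moon is 29.53 d; remaining = 29.53 − 17.4 = 12.130 d.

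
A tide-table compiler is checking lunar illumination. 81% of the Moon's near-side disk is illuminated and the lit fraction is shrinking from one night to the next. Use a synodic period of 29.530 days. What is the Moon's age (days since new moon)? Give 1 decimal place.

cos θ = 1 − 2f = -0.620, giving a principal value of 128.3°.
A waning Moon lies in 180°–360°, so θ = 360° − 128.3° = 231.7°.
Age = 29.530 × 231.7°/360° ≈ 19.00 days.

19.0 days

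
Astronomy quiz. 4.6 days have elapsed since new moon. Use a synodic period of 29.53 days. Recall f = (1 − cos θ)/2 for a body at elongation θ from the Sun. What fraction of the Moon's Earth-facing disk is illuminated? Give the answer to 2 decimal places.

Elongation θ = 360° × 4.6/29.53 ≈ 56.1°.
With cos θ = 0.558, the lit fraction is (1 − 0.558)/2 ≈ 0.221.

0.22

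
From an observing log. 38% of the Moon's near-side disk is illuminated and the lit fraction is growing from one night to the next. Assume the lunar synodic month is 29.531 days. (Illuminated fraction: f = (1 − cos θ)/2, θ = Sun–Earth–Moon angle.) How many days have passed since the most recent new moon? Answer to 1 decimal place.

cos θ = 1 − 2f = 0.240, giving a principal value of 76.1°.
Before full moon the principal value applies: θ = 76.1°.
Age = 29.531 × 76.1°/360° ≈ 6.24 days.

6.2 days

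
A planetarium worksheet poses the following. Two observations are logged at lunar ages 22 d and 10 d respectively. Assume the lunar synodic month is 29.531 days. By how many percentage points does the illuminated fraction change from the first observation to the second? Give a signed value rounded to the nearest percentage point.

First observation: θ = 360°·22/29.531 = 268.2°, so f = 0.516.
Second observation: θ = 121.9°, f = 0.764.
Δf = 0.764 − 0.516 = +0.248, i.e. +25 pp.

+25 pp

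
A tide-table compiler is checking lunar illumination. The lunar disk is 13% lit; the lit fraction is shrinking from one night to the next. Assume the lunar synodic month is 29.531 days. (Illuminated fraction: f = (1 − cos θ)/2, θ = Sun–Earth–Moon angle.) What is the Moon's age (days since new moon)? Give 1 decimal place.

Invert f = (1 − cos θ)/2 to get cos θ = 1 − 2(0.13) = 0.740, hence θ₀ = arccos 0.740 = 42.3°.
Since the Moon is past full (waning), take the reflex angle: θ = 360° − 42.3° = 317.7°.
That fraction of the synodic month is 317.7/360 × 29.531 d ≈ 26.06 d.

26.1 days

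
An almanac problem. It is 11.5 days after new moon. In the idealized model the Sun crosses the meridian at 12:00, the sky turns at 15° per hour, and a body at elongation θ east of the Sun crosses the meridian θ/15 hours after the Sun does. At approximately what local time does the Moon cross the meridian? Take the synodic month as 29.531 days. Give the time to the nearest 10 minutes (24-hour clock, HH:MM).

21:20

Phase angle: θ = 360°·(11.5 d)/(29.531 d) = 140.2°.
Delay after the Sun = 140.2° / (15°/h) ≈ 9.35 h.
12:00 + 9.346 h ≈ 21:21 → 21:20 to the nearest ten minutes.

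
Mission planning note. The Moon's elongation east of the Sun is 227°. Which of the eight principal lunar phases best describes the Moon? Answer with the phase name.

The waning gibbous sector spans roughly 202°–248°; 227° falls inside it.

waning gibbous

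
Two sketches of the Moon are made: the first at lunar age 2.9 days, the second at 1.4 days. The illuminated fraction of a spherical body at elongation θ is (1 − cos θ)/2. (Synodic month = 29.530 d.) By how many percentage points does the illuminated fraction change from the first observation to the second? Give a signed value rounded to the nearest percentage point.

-7 pp

First observation: θ = 360°·2.9/29.530 = 35.4°, so f = 0.092.
Second observation: θ = 17.1°, f = 0.022.
Δf = 0.022 − 0.092 = -0.070, i.e. -7 pp.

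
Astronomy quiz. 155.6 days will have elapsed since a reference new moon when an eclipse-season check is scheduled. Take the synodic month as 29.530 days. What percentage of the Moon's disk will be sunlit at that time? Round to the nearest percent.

Reduce mod P: 155.6 − 5×29.530 = 7.95 d into the current lunation.
Phase angle: θ = 360°·(7.95 d)/(29.530 d) = 96.9°.
With cos θ = (-0.120), the lit fraction is (1 − (-0.120))/2 ≈ 0.560, so 56%.

56%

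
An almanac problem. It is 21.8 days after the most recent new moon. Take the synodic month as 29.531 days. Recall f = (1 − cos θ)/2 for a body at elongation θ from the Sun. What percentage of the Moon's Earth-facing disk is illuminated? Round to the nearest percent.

54%

Elongation θ = 360° × 21.8/29.531 ≈ 265.8°.
Illuminated fraction = (1 − cos 265.8°)/2 = (1 − (-0.074))/2 ≈ 0.537, so 54%.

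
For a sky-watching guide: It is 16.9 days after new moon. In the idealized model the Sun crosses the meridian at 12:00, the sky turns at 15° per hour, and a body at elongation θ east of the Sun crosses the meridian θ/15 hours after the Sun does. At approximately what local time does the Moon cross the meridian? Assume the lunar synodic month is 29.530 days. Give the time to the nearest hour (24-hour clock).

Elongation θ = 360° × 16.9/29.530 ≈ 206.0°.
At 15° of sky rotation per hour, 206.0° corresponds to a 13.74 h lag.
12:00 + 13.74 h ≈ 01:44 → 02:00 to the nearest hour.

02:00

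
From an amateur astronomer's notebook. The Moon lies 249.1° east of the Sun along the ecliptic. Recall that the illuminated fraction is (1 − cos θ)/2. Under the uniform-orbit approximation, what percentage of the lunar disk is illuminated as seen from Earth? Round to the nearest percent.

cos 249.1° = (-0.357), so f = (1 − (-0.357))/2 = 0.678, i.e. 68%.

68%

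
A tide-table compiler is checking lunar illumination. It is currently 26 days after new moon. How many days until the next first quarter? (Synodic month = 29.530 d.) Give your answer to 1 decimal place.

First quarter is 0.25 of the way through the cycle: age 0.25 × 29.530 = 7.383 d.
Already past this cycle's first quarter; the next is at 7.383 + 29.530 = 36.913 d, so 36.913 − 26 = 10.913 days.

10.9 days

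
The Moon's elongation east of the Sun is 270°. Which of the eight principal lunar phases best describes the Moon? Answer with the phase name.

The last quarter sector spans roughly 248°–292°; 270° falls inside it.

last quarter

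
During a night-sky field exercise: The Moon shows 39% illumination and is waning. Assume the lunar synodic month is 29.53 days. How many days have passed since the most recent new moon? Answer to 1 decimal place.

23.2 days

Invert f = (1 − cos θ)/2 to get cos θ = 1 − 2(0.39) = 0.220, hence θ₀ = arccos 0.220 = 77.3°.
Waning ⇒ past full, so θ = 360° − 77.3° = 282.7°.
Age = 29.53 × 282.7°/360° ≈ 23.19 days.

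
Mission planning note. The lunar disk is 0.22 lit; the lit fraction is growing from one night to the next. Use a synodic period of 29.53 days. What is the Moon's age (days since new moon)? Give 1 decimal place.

cos θ = 1 − 2f = 0.560, giving a principal value of 55.9°.
Before full moon the principal value applies: θ = 55.9°.
At 360°/29.53 d per day, 55.9° corresponds to 4.59 days.

4.6 days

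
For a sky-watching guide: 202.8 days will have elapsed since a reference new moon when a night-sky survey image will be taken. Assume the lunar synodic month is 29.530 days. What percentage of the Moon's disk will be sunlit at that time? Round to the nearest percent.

202.8/29.530 = 6.868 lunations, so 6 complete cycles and 25.62 d into the next.
Phase angle: θ = 360°·(25.62 d)/(29.530 d) = 312.3°.
With cos θ = 0.673, the lit fraction is (1 − 0.673)/2 ≈ 0.163, so 16%.

16%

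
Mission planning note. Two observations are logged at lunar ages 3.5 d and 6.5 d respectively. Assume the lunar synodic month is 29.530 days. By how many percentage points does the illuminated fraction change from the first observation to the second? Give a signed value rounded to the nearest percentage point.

θ₁ = 360° × 3.5/29.530 = 42.7°, f₁ = (1 − cos θ₁)/2 = 0.132.
θ₂ = 360° × 6.5/29.530 = 79.2°, f₂ = (1 − cos θ₂)/2 = 0.407.
Change = f₂ − f₁ = +0.274 → +27 percentage points.

+27 percentage points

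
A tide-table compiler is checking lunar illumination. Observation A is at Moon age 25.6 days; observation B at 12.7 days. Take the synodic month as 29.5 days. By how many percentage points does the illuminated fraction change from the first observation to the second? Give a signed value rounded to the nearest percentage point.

+79 percentage points

θ₁ = 360° × 25.6/29.5 = 312.4°, f₁ = (1 − cos θ₁)/2 = 0.163.
θ₂ = 360° × 12.7/29.5 = 155.0°, f₂ = (1 − cos θ₂)/2 = 0.953.
Change = f₂ − f₁ = +0.790 → +79 percentage points.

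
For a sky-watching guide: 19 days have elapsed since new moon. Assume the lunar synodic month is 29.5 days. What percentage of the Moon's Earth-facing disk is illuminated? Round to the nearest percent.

81%

Elongation θ = 360° × 19/29.5 ≈ 231.9°.
cos 231.9° = (-0.618), so f = (1 − (-0.618))/2 = 0.809, so 81%.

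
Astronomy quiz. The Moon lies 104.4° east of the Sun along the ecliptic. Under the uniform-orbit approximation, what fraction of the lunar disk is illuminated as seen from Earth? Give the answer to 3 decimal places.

0.624

cos 104.4° = (-0.249), so f = (1 − (-0.249))/2 = 0.624.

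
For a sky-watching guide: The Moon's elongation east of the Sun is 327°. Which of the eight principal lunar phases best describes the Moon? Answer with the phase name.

The waning crescent sector spans roughly 292°–338°; 327° falls inside it.

waning crescent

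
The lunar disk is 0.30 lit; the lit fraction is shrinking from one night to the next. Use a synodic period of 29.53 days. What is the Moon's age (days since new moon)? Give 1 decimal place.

cos θ = 1 − 2f = 0.400, giving a principal value of 66.4°.
A waning Moon lies in 180°–360°, so θ = 360° − 66.4° = 293.6°.
At 360°/29.53 d per day, 293.6° corresponds to 24.08 days.

24.1 days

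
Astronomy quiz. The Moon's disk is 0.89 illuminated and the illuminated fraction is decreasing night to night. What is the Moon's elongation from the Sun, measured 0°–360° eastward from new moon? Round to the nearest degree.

219°

From f = (1 − cos θ)/2: cos θ = 1 − 2×0.89 = -0.780; arccos → 141.3°.
Waning ⇒ past full, so θ = 360° − 141.3° = 218.7°.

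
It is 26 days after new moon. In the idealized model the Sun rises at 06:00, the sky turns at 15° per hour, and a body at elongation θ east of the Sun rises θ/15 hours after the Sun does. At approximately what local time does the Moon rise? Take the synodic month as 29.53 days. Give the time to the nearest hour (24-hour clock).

03:00

The Moon has covered 26/29.53 of its cycle, so θ ≈ 360° × 26/29.53 = 317.0°.
At 15° of sky rotation per hour, 317.0° corresponds to a 21.13 h lag.
06:00 + 21.13 h ≈ 03:08 → 03:00 to the nearest hour.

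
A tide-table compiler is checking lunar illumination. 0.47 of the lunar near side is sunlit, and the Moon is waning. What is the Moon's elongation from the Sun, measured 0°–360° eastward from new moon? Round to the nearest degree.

273°

Invert f = (1 − cos θ)/2 to get cos θ = 1 − 2(0.47) = 0.060, hence θ₀ = arccos 0.060 = 86.6°.
Waning ⇒ past full, so θ = 360° − 86.6° = 273.4°.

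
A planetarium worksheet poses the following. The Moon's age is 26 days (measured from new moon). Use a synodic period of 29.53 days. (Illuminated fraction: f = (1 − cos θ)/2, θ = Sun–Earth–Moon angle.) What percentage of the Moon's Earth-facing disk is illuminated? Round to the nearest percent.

13%

Phase angle: θ = 360°·(26 d)/(29.53 d) = 317.0°.
cos 317.0° = 0.731, so f = (1 − 0.731)/2 = 0.135, so 13%.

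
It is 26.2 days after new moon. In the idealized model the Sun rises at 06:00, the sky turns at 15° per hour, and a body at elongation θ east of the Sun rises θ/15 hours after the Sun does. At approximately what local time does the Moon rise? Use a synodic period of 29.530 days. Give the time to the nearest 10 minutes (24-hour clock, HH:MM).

Phase angle: θ = 360°·(26.2 d)/(29.530 d) = 319.4°.
Delay after the Sun = 319.4° / (15°/h) ≈ 21.29 h.
06:00 + 21.294 h ≈ 03:18 → 03:20 to the nearest ten minutes.

03:20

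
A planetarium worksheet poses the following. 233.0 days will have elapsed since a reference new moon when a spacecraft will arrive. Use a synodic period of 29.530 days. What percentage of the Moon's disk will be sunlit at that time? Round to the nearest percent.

233.0/29.530 = 7.890 lunations, so 7 complete cycles and 26.29 d into the next.
The Moon has covered 26.29/29.530 of its cycle, so θ ≈ 360° × 26.29/29.530 = 320.5°.
cos 320.5° = 0.772, so f = (1 − 0.772)/2 = 0.114, so 11%.

11%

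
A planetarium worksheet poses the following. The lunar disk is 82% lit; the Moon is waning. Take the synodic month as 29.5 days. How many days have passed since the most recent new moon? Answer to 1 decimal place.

18.9 days

From f = (1 − cos θ)/2: cos θ = 1 − 2×0.82 = -0.640; arccos → 129.8°.
Since the Moon is past full (waning), take the reflex angle: θ = 360° − 129.8° = 230.2°.
Age = 29.5 × 230.2°/360° ≈ 18.86 days.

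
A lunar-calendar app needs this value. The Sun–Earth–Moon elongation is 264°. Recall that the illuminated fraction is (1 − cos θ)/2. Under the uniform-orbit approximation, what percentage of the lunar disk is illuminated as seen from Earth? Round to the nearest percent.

55%

f = (1 − cos 264°)/2 = (1 − (-0.105))/2 ≈ 0.552, i.e. 55%.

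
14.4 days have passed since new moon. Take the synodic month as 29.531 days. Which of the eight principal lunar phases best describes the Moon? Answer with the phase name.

At 14.4/29.531 of the cycle, θ ≈ 176° — the full moon range.

full moon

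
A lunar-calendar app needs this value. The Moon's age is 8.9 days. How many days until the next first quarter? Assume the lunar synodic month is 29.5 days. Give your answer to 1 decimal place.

28.0 days

First quarter is 0.25 of the way through the cycle: age 0.25 × 29.5 = 7.375 d.
This lunation's first quarter (7.375 d) has passed, so add one period: 36.875 − 8.9 = 27.975 days.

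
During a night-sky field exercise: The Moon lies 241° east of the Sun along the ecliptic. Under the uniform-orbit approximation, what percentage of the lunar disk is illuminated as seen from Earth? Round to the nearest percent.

74%

Half-versine of 241°: (1 − (-0.485))/2 = 0.742, i.e. 74%.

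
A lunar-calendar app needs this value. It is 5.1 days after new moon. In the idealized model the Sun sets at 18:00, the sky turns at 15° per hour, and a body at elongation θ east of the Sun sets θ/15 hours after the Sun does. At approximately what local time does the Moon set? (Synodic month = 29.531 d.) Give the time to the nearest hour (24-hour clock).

22:00

Phase angle: θ = 360°·(5.1 d)/(29.531 d) = 62.2°.
Delay after the Sun = 62.2° / (15°/h) ≈ 4.14 h.
18:00 + 4.14 h ≈ 22:09 → 22:00 to the nearest hour.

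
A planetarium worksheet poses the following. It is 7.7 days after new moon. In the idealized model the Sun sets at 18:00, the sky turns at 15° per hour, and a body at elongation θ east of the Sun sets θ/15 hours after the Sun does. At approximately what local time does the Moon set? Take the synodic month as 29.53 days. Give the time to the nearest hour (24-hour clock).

Phase angle: θ = 360°·(7.7 d)/(29.53 d) = 93.9°.
Delay after the Sun = 93.9° / (15°/h) ≈ 6.26 h.
18:00 + 6.26 h ≈ 00:15 → 00:00 to the nearest hour.

00:00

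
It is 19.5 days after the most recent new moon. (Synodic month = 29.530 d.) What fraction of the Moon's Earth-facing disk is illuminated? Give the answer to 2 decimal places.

0.77

The Moon has covered 19.5/29.530 of its cycle, so θ ≈ 360° × 19.5/29.530 = 237.7°.
cos 237.7° = (-0.534), so f = (1 − (-0.534))/2 = 0.767.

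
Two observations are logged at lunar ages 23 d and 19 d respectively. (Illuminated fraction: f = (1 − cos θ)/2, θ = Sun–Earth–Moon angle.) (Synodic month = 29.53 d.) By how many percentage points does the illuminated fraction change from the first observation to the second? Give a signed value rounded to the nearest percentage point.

First observation: θ = 360°·23/29.53 = 280.4°, so f = 0.410.
Second observation: θ = 231.6°, f = 0.810.
Δf = 0.810 − 0.410 = +0.401, i.e. +40 pp.

+40 pp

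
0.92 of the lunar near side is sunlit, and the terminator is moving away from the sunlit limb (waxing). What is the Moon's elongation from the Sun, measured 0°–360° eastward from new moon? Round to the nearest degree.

147°

Invert f = (1 − cos θ)/2 to get cos θ = 1 − 2(0.92) = -0.840, hence θ₀ = arccos -0.840 = 147.1°.
Waxing ⇒ before full, so θ = 147.1°.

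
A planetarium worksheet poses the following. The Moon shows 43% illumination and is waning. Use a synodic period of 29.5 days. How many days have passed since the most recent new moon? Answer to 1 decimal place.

22.8 days

Invert f = (1 − cos θ)/2 to get cos θ = 1 − 2(0.43) = 0.140, hence θ₀ = arccos 0.140 = 82.0°.
A waning Moon lies in 180°–360°, so θ = 360° − 82.0° = 278.0°.
That fraction of the synodic month is 278.0/360 × 29.5 d ≈ 22.78 d.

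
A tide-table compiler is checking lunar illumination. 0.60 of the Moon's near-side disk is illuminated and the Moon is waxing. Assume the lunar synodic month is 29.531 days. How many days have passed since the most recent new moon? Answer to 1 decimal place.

From f = (1 − cos θ)/2: cos θ = 1 − 2×0.60 = -0.200; arccos → 101.5°.
Before full moon the principal value applies: θ = 101.5°.
At 360°/29.531 d per day, 101.5° corresponds to 8.33 days.

8.3 days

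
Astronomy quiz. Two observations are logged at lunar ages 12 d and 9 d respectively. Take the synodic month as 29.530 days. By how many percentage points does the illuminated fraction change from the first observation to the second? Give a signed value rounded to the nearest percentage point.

-25 percentage points

θ₁ = 360° × 12/29.530 = 146.3°, f₁ = (1 − cos θ₁)/2 = 0.916.
θ₂ = 360° × 9/29.530 = 109.7°, f₂ = (1 − cos θ₂)/2 = 0.669.
Change = f₂ − f₁ = -0.247 → -25 percentage points.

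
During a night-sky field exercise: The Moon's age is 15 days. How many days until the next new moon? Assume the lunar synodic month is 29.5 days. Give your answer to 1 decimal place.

One full lunation from the last new moon is 29.5 d; remaining = 29.5 − 15 = 14.500 d.

14.5 days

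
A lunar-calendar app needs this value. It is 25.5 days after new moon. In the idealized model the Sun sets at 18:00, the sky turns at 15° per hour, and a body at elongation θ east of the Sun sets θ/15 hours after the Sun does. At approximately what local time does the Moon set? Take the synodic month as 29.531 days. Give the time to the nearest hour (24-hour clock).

Phase angle: θ = 360°·(25.5 d)/(29.531 d) = 310.9°.
At 15° of sky rotation per hour, 310.9° corresponds to a 20.72 h lag.
18:00 + 20.72 h ≈ 14:43 → 15:00 to the nearest hour.

15:00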